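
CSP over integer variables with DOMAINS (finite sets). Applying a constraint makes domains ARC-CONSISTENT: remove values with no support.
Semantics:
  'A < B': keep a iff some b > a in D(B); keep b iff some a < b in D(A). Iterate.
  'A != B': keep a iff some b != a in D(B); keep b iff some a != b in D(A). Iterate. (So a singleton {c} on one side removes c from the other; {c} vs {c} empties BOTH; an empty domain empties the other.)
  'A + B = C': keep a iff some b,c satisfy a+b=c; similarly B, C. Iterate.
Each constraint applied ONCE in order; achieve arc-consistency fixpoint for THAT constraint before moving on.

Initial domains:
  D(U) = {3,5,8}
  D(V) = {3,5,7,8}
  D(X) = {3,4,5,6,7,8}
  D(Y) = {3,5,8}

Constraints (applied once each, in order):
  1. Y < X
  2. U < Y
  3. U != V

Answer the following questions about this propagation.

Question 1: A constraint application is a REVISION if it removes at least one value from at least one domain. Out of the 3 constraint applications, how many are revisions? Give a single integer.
Constraint 1 (Y < X) on D(Y)={3,5,8} D(X)={3,4,5,6,7,8}: Y {3,5,8}->{3,5}; X {3,4,5,6,7,8}->{4,5,6,7,8} => REVISION
Constraint 2 (U < Y) on D(U)={3,5,8} D(Y)={3,5}: U {3,5,8}->{3}; Y {3,5}->{5} => REVISION
Constraint 3 (U != V) on D(U)={3} D(V)={3,5,7,8}: V {3,5,7,8}->{5,7,8} => REVISION
Total revisions = 3

Answer: 3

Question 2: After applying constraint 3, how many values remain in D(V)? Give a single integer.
Constraint 1 (Y < X) on D(Y)={3,5,8} D(X)={3,4,5,6,7,8}: Y {3,5,8}->{3,5}; X {3,4,5,6,7,8}->{4,5,6,7,8}
Constraint 2 (U < Y) on D(U)={3,5,8} D(Y)={3,5}: U {3,5,8}->{3}; Y {3,5}->{5}
Constraint 3 (U != V) on D(U)={3} D(V)={3,5,7,8}: V {3,5,7,8}->{5,7,8}
So after constraint 3: D(V)={5,7,8}, size = 3

Answer: 3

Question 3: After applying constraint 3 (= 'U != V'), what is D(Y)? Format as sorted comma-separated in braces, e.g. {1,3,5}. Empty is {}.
Answer: {5}

Derivation:
Constraint 1 (Y < X) on D(Y)={3,5,8} D(X)={3,4,5,6,7,8}: Y {3,5,8}->{3,5}; X {3,4,5,6,7,8}->{4,5,6,7,8}
Constraint 2 (U < Y) on D(U)={3,5,8} D(Y)={3,5}: U {3,5,8}->{3}; Y {3,5}->{5}
Constraint 3 (U != V) on D(U)={3} D(V)={3,5,7,8}: V {3,5,7,8}->{5,7,8}
So after constraint 3: D(Y) = {5}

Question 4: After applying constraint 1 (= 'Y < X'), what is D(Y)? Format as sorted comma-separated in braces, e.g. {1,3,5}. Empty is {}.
Answer: {3,5}

Derivation:
Constraint 1 (Y < X) on D(Y)={3,5,8} D(X)={3,4,5,6,7,8}: Y {3,5,8}->{3,5}; X {3,4,5,6,7,8}->{4,5,6,7,8}
So after constraint 1: D(Y) = {3,5}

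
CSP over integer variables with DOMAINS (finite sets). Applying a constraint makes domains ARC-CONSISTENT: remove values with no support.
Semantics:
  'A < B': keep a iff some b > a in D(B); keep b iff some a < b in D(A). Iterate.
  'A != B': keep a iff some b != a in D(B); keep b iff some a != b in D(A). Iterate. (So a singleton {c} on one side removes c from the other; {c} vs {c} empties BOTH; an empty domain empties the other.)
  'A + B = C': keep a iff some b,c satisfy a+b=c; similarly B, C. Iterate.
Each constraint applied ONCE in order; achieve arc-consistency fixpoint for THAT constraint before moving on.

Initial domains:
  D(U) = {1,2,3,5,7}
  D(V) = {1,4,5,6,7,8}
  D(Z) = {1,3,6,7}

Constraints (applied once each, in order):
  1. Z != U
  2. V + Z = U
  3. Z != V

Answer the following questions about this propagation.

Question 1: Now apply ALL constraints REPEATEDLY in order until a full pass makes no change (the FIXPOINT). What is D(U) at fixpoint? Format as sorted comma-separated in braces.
Answer: {2,5,7}

Derivation:
pass 0 (initial): D(U)={1,2,3,5,7}
pass 1: U {1,2,3,5,7}->{2,5,7}; V {1,4,5,6,7,8}->{1,4,6}; Z {1,3,6,7}->{1,3,6}
pass 2: no change
Fixpoint after 2 passes: D(U) = {2,5,7}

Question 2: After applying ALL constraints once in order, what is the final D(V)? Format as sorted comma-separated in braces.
Answer: {1,4,6}

Derivation:
Constraint 1 (Z != U) on D(Z)={1,3,6,7} D(U)={1,2,3,5,7}: no change
Constraint 2 (V + Z = U) on D(V)={1,4,5,6,7,8} D(Z)={1,3,6,7} D(U)={1,2,3,5,7}: V {1,4,5,6,7,8}->{1,4,6}; Z {1,3,6,7}->{1,3,6}; U {1,2,3,5,7}->{2,5,7}
Constraint 3 (Z != V) on D(Z)={1,3,6} D(V)={1,4,6}: no change
So after all 3 constraints: D(V) = {1,4,6}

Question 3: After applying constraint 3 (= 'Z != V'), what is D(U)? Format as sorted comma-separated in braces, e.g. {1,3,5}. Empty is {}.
Constraint 1 (Z != U) on D(Z)={1,3,6,7} D(U)={1,2,3,5,7}: no change
Constraint 2 (V + Z = U) on D(V)={1,4,5,6,7,8} D(Z)={1,3,6,7} D(U)={1,2,3,5,7}: V {1,4,5,6,7,8}->{1,4,6}; Z {1,3,6,7}->{1,3,6}; U {1,2,3,5,7}->{2,5,7}
Constraint 3 (Z != V) on D(Z)={1,3,6} D(V)={1,4,6}: no change
So after constraint 3: D(U) = {2,5,7}

Answer: {2,5,7}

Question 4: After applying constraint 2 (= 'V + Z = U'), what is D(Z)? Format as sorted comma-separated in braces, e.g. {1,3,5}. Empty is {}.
Constraint 1 (Z != U) on D(Z)={1,3,6,7} D(U)={1,2,3,5,7}: no change
Constraint 2 (V + Z = U) on D(V)={1,4,5,6,7,8} D(Z)={1,3,6,7} D(U)={1,2,3,5,7}: V {1,4,5,6,7,8}->{1,4,6}; Z {1,3,6,7}->{1,3,6}; U {1,2,3,5,7}->{2,5,7}
So after constraint 2: D(Z) = {1,3,6}

Answer: {1,3,6}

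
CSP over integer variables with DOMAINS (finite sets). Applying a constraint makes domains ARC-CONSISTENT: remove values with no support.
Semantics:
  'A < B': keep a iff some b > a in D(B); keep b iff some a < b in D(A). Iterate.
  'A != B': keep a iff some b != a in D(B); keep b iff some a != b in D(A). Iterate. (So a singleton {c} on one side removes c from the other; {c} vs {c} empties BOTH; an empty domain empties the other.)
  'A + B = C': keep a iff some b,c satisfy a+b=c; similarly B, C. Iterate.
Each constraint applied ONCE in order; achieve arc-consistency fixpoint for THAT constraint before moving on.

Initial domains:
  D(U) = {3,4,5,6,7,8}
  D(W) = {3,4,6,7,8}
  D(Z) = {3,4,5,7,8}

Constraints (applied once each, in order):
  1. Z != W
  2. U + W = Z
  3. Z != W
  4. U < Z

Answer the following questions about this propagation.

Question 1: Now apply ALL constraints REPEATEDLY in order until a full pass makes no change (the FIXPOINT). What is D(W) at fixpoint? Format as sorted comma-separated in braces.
pass 0 (initial): D(W)={3,4,6,7,8}
pass 1: U {3,4,5,6,7,8}->{3,4,5}; W {3,4,6,7,8}->{3,4}; Z {3,4,5,7,8}->{7,8}
pass 2: no change
Fixpoint after 2 passes: D(W) = {3,4}

Answer: {3,4}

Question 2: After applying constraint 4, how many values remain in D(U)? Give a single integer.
Constraint 1 (Z != W) on D(Z)={3,4,5,7,8} D(W)={3,4,6,7,8}: no change
Constraint 2 (U + W = Z) on D(U)={3,4,5,6,7,8} D(W)={3,4,6,7,8} D(Z)={3,4,5,7,8}: U {3,4,5,6,7,8}->{3,4,5}; W {3,4,6,7,8}->{3,4}; Z {3,4,5,7,8}->{7,8}
Constraint 3 (Z != W) on D(Z)={7,8} D(W)={3,4}: no change
Constraint 4 (U < Z) on D(U)={3,4,5} D(Z)={7,8}: no change
So after constraint 4: D(U)={3,4,5}, size = 3

Answer: 3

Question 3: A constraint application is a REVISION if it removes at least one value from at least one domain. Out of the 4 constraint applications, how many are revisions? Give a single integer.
Answer: 1

Derivation:
Constraint 1 (Z != W) on D(Z)={3,4,5,7,8} D(W)={3,4,6,7,8}: no change => not a revision
Constraint 2 (U + W = Z) on D(U)={3,4,5,6,7,8} D(W)={3,4,6,7,8} D(Z)={3,4,5,7,8}: U {3,4,5,6,7,8}->{3,4,5}; W {3,4,6,7,8}->{3,4}; Z {3,4,5,7,8}->{7,8} => REVISION
Constraint 3 (Z != W) on D(Z)={7,8} D(W)={3,4}: no change => not a revision
Constraint 4 (U < Z) on D(U)={3,4,5} D(Z)={7,8}: no change => not a revision
Total revisions = 1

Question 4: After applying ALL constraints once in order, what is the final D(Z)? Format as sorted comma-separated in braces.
Answer: {7,8}

Derivation:
Constraint 1 (Z != W) on D(Z)={3,4,5,7,8} D(W)={3,4,6,7,8}: no change
Constraint 2 (U + W = Z) on D(U)={3,4,5,6,7,8} D(W)={3,4,6,7,8} D(Z)={3,4,5,7,8}: U {3,4,5,6,7,8}->{3,4,5}; W {3,4,6,7,8}->{3,4}; Z {3,4,5,7,8}->{7,8}
Constraint 3 (Z != W) on D(Z)={7,8} D(W)={3,4}: no change
Constraint 4 (U < Z) on D(U)={3,4,5} D(Z)={7,8}: no change
So after all 4 constraints: D(Z) = {7,8}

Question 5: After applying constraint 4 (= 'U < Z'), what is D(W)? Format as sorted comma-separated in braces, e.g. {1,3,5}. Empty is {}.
Constraint 1 (Z != W) on D(Z)={3,4,5,7,8} D(W)={3,4,6,7,8}: no change
Constraint 2 (U + W = Z) on D(U)={3,4,5,6,7,8} D(W)={3,4,6,7,8} D(Z)={3,4,5,7,8}: U {3,4,5,6,7,8}->{3,4,5}; W {3,4,6,7,8}->{3,4}; Z {3,4,5,7,8}->{7,8}
Constraint 3 (Z != W) on D(Z)={7,8} D(W)={3,4}: no change
Constraint 4 (U < Z) on D(U)={3,4,5} D(Z)={7,8}: no change
So after constraint 4: D(W) = {3,4}

Answer: {3,4}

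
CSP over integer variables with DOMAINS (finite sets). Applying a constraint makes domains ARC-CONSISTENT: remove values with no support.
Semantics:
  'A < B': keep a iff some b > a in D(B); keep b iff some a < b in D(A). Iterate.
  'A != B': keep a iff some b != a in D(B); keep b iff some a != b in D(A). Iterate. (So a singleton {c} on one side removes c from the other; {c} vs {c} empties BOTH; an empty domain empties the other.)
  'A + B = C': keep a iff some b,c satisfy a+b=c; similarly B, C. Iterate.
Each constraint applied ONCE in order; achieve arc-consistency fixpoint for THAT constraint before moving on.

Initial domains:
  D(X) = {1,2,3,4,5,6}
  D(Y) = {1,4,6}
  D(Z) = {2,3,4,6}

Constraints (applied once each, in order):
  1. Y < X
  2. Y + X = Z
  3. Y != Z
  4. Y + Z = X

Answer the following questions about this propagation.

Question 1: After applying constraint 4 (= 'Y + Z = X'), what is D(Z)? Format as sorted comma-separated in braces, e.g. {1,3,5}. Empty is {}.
Constraint 1 (Y < X) on D(Y)={1,4,6} D(X)={1,2,3,4,5,6}: Y {1,4,6}->{1,4}; X {1,2,3,4,5,6}->{2,3,4,5,6}
Constraint 2 (Y + X = Z) on D(Y)={1,4} D(X)={2,3,4,5,6} D(Z)={2,3,4,6}: X {2,3,4,5,6}->{2,3,5}; Z {2,3,4,6}->{3,4,6}
Constraint 3 (Y != Z) on D(Y)={1,4} D(Z)={3,4,6}: no change
Constraint 4 (Y + Z = X) on D(Y)={1,4} D(Z)={3,4,6} D(X)={2,3,5}: Y {1,4}->{1}; Z {3,4,6}->{4}; X {2,3,5}->{5}
So after constraint 4: D(Z) = {4}

Answer: {4}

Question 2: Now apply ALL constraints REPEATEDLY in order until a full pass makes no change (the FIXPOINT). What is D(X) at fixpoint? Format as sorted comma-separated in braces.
pass 0 (initial): D(X)={1,2,3,4,5,6}
pass 1: X {1,2,3,4,5,6}->{5}; Y {1,4,6}->{1}; Z {2,3,4,6}->{4}
pass 2: X {5}->{}; Y {1}->{}; Z {4}->{}
pass 3: no change
Fixpoint after 3 passes: D(X) = {}

Answer: {}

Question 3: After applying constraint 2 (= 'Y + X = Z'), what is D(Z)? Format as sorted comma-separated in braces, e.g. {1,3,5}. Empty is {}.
Answer: {3,4,6}

Derivation:
Constraint 1 (Y < X) on D(Y)={1,4,6} D(X)={1,2,3,4,5,6}: Y {1,4,6}->{1,4}; X {1,2,3,4,5,6}->{2,3,4,5,6}
Constraint 2 (Y + X = Z) on D(Y)={1,4} D(X)={2,3,4,5,6} D(Z)={2,3,4,6}: X {2,3,4,5,6}->{2,3,5}; Z {2,3,4,6}->{3,4,6}
So after constraint 2: D(Z) = {3,4,6}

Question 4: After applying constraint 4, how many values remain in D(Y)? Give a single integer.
Constraint 1 (Y < X) on D(Y)={1,4,6} D(X)={1,2,3,4,5,6}: Y {1,4,6}->{1,4}; X {1,2,3,4,5,6}->{2,3,4,5,6}
Constraint 2 (Y + X = Z) on D(Y)={1,4} D(X)={2,3,4,5,6} D(Z)={2,3,4,6}: X {2,3,4,5,6}->{2,3,5}; Z {2,3,4,6}->{3,4,6}
Constraint 3 (Y != Z) on D(Y)={1,4} D(Z)={3,4,6}: no change
Constraint 4 (Y + Z = X) on D(Y)={1,4} D(Z)={3,4,6} D(X)={2,3,5}: Y {1,4}->{1}; Z {3,4,6}->{4}; X {2,3,5}->{5}
So after constraint 4: D(Y)={1}, size = 1

Answer: 1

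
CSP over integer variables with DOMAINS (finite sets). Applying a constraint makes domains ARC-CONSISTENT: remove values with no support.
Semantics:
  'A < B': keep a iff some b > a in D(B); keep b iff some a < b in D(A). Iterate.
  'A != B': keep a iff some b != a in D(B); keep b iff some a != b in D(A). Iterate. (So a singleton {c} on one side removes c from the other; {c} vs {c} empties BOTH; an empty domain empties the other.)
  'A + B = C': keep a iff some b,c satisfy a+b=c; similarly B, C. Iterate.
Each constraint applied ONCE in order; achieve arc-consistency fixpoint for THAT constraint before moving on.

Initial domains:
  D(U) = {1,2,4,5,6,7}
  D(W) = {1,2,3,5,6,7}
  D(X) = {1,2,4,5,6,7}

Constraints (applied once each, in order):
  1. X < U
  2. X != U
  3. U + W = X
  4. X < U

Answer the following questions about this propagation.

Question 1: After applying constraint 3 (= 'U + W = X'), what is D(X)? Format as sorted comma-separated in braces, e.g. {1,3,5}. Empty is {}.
Constraint 1 (X < U) on D(X)={1,2,4,5,6,7} D(U)={1,2,4,5,6,7}: X {1,2,4,5,6,7}->{1,2,4,5,6}; U {1,2,4,5,6,7}->{2,4,5,6,7}
Constraint 2 (X != U) on D(X)={1,2,4,5,6} D(U)={2,4,5,6,7}: no change
Constraint 3 (U + W = X) on D(U)={2,4,5,6,7} D(W)={1,2,3,5,6,7} D(X)={1,2,4,5,6}: U {2,4,5,6,7}->{2,4,5}; W {1,2,3,5,6,7}->{1,2,3}; X {1,2,4,5,6}->{4,5,6}
So after constraint 3: D(X) = {4,5,6}

Answer: {4,5,6}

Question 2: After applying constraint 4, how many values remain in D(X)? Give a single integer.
Answer: 1

Derivation:
Constraint 1 (X < U) on D(X)={1,2,4,5,6,7} D(U)={1,2,4,5,6,7}: X {1,2,4,5,6,7}->{1,2,4,5,6}; U {1,2,4,5,6,7}->{2,4,5,6,7}
Constraint 2 (X != U) on D(X)={1,2,4,5,6} D(U)={2,4,5,6,7}: no change
Constraint 3 (U + W = X) on D(U)={2,4,5,6,7} D(W)={1,2,3,5,6,7} D(X)={1,2,4,5,6}: U {2,4,5,6,7}->{2,4,5}; W {1,2,3,5,6,7}->{1,2,3}; X {1,2,4,5,6}->{4,5,6}
Constraint 4 (X < U) on D(X)={4,5,6} D(U)={2,4,5}: X {4,5,6}->{4}; U {2,4,5}->{5}
So after constraint 4: D(X)={4}, size = 1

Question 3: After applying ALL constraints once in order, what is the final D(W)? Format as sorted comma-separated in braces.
Answer: {1,2,3}

Derivation:
Constraint 1 (X < U) on D(X)={1,2,4,5,6,7} D(U)={1,2,4,5,6,7}: X {1,2,4,5,6,7}->{1,2,4,5,6}; U {1,2,4,5,6,7}->{2,4,5,6,7}
Constraint 2 (X != U) on D(X)={1,2,4,5,6} D(U)={2,4,5,6,7}: no change
Constraint 3 (U + W = X) on D(U)={2,4,5,6,7} D(W)={1,2,3,5,6,7} D(X)={1,2,4,5,6}: U {2,4,5,6,7}->{2,4,5}; W {1,2,3,5,6,7}->{1,2,3}; X {1,2,4,5,6}->{4,5,6}
Constraint 4 (X < U) on D(X)={4,5,6} D(U)={2,4,5}: X {4,5,6}->{4}; U {2,4,5}->{5}
So after all 4 constraints: D(W) = {1,2,3}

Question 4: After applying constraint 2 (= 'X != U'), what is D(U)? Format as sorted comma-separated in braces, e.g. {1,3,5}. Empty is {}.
Answer: {2,4,5,6,7}

Derivation:
Constraint 1 (X < U) on D(X)={1,2,4,5,6,7} D(U)={1,2,4,5,6,7}: X {1,2,4,5,6,7}->{1,2,4,5,6}; U {1,2,4,5,6,7}->{2,4,5,6,7}
Constraint 2 (X != U) on D(X)={1,2,4,5,6} D(U)={2,4,5,6,7}: no change
So after constraint 2: D(U) = {2,4,5,6,7}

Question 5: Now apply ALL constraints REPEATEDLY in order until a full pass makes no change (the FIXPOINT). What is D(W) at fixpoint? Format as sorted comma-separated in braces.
Answer: {}

Derivation:
pass 0 (initial): D(W)={1,2,3,5,6,7}
pass 1: U {1,2,4,5,6,7}->{5}; W {1,2,3,5,6,7}->{1,2,3}; X {1,2,4,5,6,7}->{4}
pass 2: U {5}->{}; W {1,2,3}->{}; X {4}->{}
pass 3: no change
Fixpoint after 3 passes: D(W) = {}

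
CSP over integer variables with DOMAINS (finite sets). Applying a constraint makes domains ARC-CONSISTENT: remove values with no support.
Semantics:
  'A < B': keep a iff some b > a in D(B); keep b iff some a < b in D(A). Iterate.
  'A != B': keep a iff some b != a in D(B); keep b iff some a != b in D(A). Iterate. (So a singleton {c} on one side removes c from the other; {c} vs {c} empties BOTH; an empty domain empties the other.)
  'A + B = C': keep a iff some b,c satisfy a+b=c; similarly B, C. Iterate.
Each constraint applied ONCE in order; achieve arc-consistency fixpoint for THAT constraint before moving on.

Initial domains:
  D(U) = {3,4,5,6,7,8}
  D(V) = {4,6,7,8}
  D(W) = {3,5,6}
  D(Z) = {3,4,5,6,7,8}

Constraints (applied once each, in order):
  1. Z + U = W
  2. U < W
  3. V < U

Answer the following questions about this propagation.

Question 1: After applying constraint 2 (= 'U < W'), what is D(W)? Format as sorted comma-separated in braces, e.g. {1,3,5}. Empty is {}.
Answer: {6}

Derivation:
Constraint 1 (Z + U = W) on D(Z)={3,4,5,6,7,8} D(U)={3,4,5,6,7,8} D(W)={3,5,6}: Z {3,4,5,6,7,8}->{3}; U {3,4,5,6,7,8}->{3}; W {3,5,6}->{6}
Constraint 2 (U < W) on D(U)={3} D(W)={6}: no change
So after constraint 2: D(W) = {6}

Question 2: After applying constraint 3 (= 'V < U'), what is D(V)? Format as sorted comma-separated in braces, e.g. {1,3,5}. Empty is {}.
Answer: {}

Derivation:
Constraint 1 (Z + U = W) on D(Z)={3,4,5,6,7,8} D(U)={3,4,5,6,7,8} D(W)={3,5,6}: Z {3,4,5,6,7,8}->{3}; U {3,4,5,6,7,8}->{3}; W {3,5,6}->{6}
Constraint 2 (U < W) on D(U)={3} D(W)={6}: no change
Constraint 3 (V < U) on D(V)={4,6,7,8} D(U)={3}: V {4,6,7,8}->{}; U {3}->{}
So after constraint 3: D(V) = {}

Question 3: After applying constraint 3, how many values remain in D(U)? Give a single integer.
Answer: 0

Derivation:
Constraint 1 (Z + U = W) on D(Z)={3,4,5,6,7,8} D(U)={3,4,5,6,7,8} D(W)={3,5,6}: Z {3,4,5,6,7,8}->{3}; U {3,4,5,6,7,8}->{3}; W {3,5,6}->{6}
Constraint 2 (U < W) on D(U)={3} D(W)={6}: no change
Constraint 3 (V < U) on D(V)={4,6,7,8} D(U)={3}: V {4,6,7,8}->{}; U {3}->{}
So after constraint 3: D(U)={}, size = 0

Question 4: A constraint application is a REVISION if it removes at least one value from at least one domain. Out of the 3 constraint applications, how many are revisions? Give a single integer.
Answer: 2

Derivation:
Constraint 1 (Z + U = W) on D(Z)={3,4,5,6,7,8} D(U)={3,4,5,6,7,8} D(W)={3,5,6}: Z {3,4,5,6,7,8}->{3}; U {3,4,5,6,7,8}->{3}; W {3,5,6}->{6} => REVISION
Constraint 2 (U < W) on D(U)={3} D(W)={6}: no change => not a revision
Constraint 3 (V < U) on D(V)={4,6,7,8} D(U)={3}: V {4,6,7,8}->{}; U {3}->{} => REVISION
Total revisions = 2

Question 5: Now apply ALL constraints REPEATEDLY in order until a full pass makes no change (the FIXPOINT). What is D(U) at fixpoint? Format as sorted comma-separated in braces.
Answer: {}

Derivation:
pass 0 (initial): D(U)={3,4,5,6,7,8}
pass 1: U {3,4,5,6,7,8}->{}; V {4,6,7,8}->{}; W {3,5,6}->{6}; Z {3,4,5,6,7,8}->{3}
pass 2: W {6}->{}; Z {3}->{}
pass 3: no change
Fixpoint after 3 passes: D(U) = {}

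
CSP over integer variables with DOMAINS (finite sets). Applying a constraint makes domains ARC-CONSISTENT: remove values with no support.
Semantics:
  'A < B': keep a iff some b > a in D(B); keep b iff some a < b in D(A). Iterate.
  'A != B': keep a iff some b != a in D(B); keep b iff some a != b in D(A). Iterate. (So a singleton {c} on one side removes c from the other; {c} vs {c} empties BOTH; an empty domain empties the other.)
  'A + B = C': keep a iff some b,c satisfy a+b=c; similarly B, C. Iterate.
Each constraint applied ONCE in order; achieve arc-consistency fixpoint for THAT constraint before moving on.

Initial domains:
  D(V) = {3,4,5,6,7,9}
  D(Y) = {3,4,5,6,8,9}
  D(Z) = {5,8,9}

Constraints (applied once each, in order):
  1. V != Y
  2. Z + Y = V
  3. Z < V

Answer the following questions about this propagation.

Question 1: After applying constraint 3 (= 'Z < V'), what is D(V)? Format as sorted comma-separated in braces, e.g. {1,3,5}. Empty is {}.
Constraint 1 (V != Y) on D(V)={3,4,5,6,7,9} D(Y)={3,4,5,6,8,9}: no change
Constraint 2 (Z + Y = V) on D(Z)={5,8,9} D(Y)={3,4,5,6,8,9} D(V)={3,4,5,6,7,9}: Z {5,8,9}->{5}; Y {3,4,5,6,8,9}->{4}; V {3,4,5,6,7,9}->{9}
Constraint 3 (Z < V) on D(Z)={5} D(V)={9}: no change
So after constraint 3: D(V) = {9}

Answer: {9}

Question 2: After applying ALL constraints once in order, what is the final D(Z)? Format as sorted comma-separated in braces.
Constraint 1 (V != Y) on D(V)={3,4,5,6,7,9} D(Y)={3,4,5,6,8,9}: no change
Constraint 2 (Z + Y = V) on D(Z)={5,8,9} D(Y)={3,4,5,6,8,9} D(V)={3,4,5,6,7,9}: Z {5,8,9}->{5}; Y {3,4,5,6,8,9}->{4}; V {3,4,5,6,7,9}->{9}
Constraint 3 (Z < V) on D(Z)={5} D(V)={9}: no change
So after all 3 constraints: D(Z) = {5}

Answer: {5}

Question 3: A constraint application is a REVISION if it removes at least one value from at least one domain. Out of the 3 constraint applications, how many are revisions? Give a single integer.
Answer: 1

Derivation:
Constraint 1 (V != Y) on D(V)={3,4,5,6,7,9} D(Y)={3,4,5,6,8,9}: no change => not a revision
Constraint 2 (Z + Y = V) on D(Z)={5,8,9} D(Y)={3,4,5,6,8,9} D(V)={3,4,5,6,7,9}: Z {5,8,9}->{5}; Y {3,4,5,6,8,9}->{4}; V {3,4,5,6,7,9}->{9} => REVISION
Constraint 3 (Z < V) on D(Z)={5} D(V)={9}: no change => not a revision
Total revisions = 1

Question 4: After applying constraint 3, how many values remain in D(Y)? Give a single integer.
Answer: 1

Derivation:
Constraint 1 (V != Y) on D(V)={3,4,5,6,7,9} D(Y)={3,4,5,6,8,9}: no change
Constraint 2 (Z + Y = V) on D(Z)={5,8,9} D(Y)={3,4,5,6,8,9} D(V)={3,4,5,6,7,9}: Z {5,8,9}->{5}; Y {3,4,5,6,8,9}->{4}; V {3,4,5,6,7,9}->{9}
Constraint 3 (Z < V) on D(Z)={5} D(V)={9}: no change
So after constraint 3: D(Y)={4}, size = 1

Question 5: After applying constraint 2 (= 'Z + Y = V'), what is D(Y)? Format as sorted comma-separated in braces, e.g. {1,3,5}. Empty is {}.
Answer: {4}

Derivation:
Constraint 1 (V != Y) on D(V)={3,4,5,6,7,9} D(Y)={3,4,5,6,8,9}: no change
Constraint 2 (Z + Y = V) on D(Z)={5,8,9} D(Y)={3,4,5,6,8,9} D(V)={3,4,5,6,7,9}: Z {5,8,9}->{5}; Y {3,4,5,6,8,9}->{4}; V {3,4,5,6,7,9}->{9}
So after constraint 2: D(Y) = {4}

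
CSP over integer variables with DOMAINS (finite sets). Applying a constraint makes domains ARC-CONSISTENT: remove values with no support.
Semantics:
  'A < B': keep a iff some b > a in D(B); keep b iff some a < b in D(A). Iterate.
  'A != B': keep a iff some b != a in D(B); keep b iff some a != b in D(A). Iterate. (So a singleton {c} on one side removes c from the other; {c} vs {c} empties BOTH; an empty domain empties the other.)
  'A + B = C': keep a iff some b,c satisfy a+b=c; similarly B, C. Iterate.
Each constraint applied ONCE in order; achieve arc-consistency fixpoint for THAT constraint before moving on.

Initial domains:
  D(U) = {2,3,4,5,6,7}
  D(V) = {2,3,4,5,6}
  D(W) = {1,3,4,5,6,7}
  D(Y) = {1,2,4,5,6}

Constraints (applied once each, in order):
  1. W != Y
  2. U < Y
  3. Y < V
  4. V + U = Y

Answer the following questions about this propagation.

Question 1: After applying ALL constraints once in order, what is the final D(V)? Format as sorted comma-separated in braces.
Answer: {}

Derivation:
Constraint 1 (W != Y) on D(W)={1,3,4,5,6,7} D(Y)={1,2,4,5,6}: no change
Constraint 2 (U < Y) on D(U)={2,3,4,5,6,7} D(Y)={1,2,4,5,6}: U {2,3,4,5,6,7}->{2,3,4,5}; Y {1,2,4,5,6}->{4,5,6}
Constraint 3 (Y < V) on D(Y)={4,5,6} D(V)={2,3,4,5,6}: Y {4,5,6}->{4,5}; V {2,3,4,5,6}->{5,6}
Constraint 4 (V + U = Y) on D(V)={5,6} D(U)={2,3,4,5} D(Y)={4,5}: V {5,6}->{}; U {2,3,4,5}->{}; Y {4,5}->{}
So after all 4 constraints: D(V) = {}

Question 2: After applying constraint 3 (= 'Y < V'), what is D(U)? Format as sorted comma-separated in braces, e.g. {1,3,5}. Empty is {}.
Answer: {2,3,4,5}

Derivation:
Constraint 1 (W != Y) on D(W)={1,3,4,5,6,7} D(Y)={1,2,4,5,6}: no change
Constraint 2 (U < Y) on D(U)={2,3,4,5,6,7} D(Y)={1,2,4,5,6}: U {2,3,4,5,6,7}->{2,3,4,5}; Y {1,2,4,5,6}->{4,5,6}
Constraint 3 (Y < V) on D(Y)={4,5,6} D(V)={2,3,4,5,6}: Y {4,5,6}->{4,5}; V {2,3,4,5,6}->{5,6}
So after constraint 3: D(U) = {2,3,4,5}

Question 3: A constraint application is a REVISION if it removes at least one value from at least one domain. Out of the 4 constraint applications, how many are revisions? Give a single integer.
Answer: 3

Derivation:
Constraint 1 (W != Y) on D(W)={1,3,4,5,6,7} D(Y)={1,2,4,5,6}: no change => not a revision
Constraint 2 (U < Y) on D(U)={2,3,4,5,6,7} D(Y)={1,2,4,5,6}: U {2,3,4,5,6,7}->{2,3,4,5}; Y {1,2,4,5,6}->{4,5,6} => REVISION
Constraint 3 (Y < V) on D(Y)={4,5,6} D(V)={2,3,4,5,6}: Y {4,5,6}->{4,5}; V {2,3,4,5,6}->{5,6} => REVISION
Constraint 4 (V + U = Y) on D(V)={5,6} D(U)={2,3,4,5} D(Y)={4,5}: V {5,6}->{}; U {2,3,4,5}->{}; Y {4,5}->{} => REVISION
Total revisions = 3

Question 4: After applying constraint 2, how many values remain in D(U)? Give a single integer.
Constraint 1 (W != Y) on D(W)={1,3,4,5,6,7} D(Y)={1,2,4,5,6}: no change
Constraint 2 (U < Y) on D(U)={2,3,4,5,6,7} D(Y)={1,2,4,5,6}: U {2,3,4,5,6,7}->{2,3,4,5}; Y {1,2,4,5,6}->{4,5,6}
So after constraint 2: D(U)={2,3,4,5}, size = 4

Answer: 4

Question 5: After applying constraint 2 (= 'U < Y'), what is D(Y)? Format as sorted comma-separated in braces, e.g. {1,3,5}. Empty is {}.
Answer: {4,5,6}

Derivation:
Constraint 1 (W != Y) on D(W)={1,3,4,5,6,7} D(Y)={1,2,4,5,6}: no change
Constraint 2 (U < Y) on D(U)={2,3,4,5,6,7} D(Y)={1,2,4,5,6}: U {2,3,4,5,6,7}->{2,3,4,5}; Y {1,2,4,5,6}->{4,5,6}
So after constraint 2: D(Y) = {4,5,6}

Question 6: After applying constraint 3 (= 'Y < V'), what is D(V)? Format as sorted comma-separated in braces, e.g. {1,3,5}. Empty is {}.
Answer: {5,6}

Derivation:
Constraint 1 (W != Y) on D(W)={1,3,4,5,6,7} D(Y)={1,2,4,5,6}: no change
Constraint 2 (U < Y) on D(U)={2,3,4,5,6,7} D(Y)={1,2,4,5,6}: U {2,3,4,5,6,7}->{2,3,4,5}; Y {1,2,4,5,6}->{4,5,6}
Constraint 3 (Y < V) on D(Y)={4,5,6} D(V)={2,3,4,5,6}: Y {4,5,6}->{4,5}; V {2,3,4,5,6}->{5,6}
So after constraint 3: D(V) = {5,6}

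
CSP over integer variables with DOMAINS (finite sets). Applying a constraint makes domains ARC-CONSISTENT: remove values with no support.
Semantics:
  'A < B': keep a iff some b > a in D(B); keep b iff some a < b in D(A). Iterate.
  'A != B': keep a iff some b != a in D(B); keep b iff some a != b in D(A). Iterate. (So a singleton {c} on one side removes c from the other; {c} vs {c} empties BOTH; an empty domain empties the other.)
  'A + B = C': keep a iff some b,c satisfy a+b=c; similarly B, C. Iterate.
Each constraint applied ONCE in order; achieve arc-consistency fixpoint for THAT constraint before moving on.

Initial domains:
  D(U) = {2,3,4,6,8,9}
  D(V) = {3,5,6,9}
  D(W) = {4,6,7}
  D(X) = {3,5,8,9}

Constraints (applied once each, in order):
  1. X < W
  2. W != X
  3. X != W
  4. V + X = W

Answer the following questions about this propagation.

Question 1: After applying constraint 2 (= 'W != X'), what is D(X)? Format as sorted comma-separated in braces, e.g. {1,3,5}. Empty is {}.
Answer: {3,5}

Derivation:
Constraint 1 (X < W) on D(X)={3,5,8,9} D(W)={4,6,7}: X {3,5,8,9}->{3,5}
Constraint 2 (W != X) on D(W)={4,6,7} D(X)={3,5}: no change
So after constraint 2: D(X) = {3,5}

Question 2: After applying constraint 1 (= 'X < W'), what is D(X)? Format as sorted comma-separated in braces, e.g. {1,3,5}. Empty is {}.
Answer: {3,5}

Derivation:
Constraint 1 (X < W) on D(X)={3,5,8,9} D(W)={4,6,7}: X {3,5,8,9}->{3,5}
So after constraint 1: D(X) = {3,5}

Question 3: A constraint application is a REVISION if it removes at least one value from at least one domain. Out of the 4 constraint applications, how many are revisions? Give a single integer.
Answer: 2

Derivation:
Constraint 1 (X < W) on D(X)={3,5,8,9} D(W)={4,6,7}: X {3,5,8,9}->{3,5} => REVISION
Constraint 2 (W != X) on D(W)={4,6,7} D(X)={3,5}: no change => not a revision
Constraint 3 (X != W) on D(X)={3,5} D(W)={4,6,7}: no change => not a revision
Constraint 4 (V + X = W) on D(V)={3,5,6,9} D(X)={3,5} D(W)={4,6,7}: V {3,5,6,9}->{3}; X {3,5}->{3}; W {4,6,7}->{6} => REVISION
Total revisions = 2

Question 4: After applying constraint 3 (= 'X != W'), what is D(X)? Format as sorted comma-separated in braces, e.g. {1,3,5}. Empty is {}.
Constraint 1 (X < W) on D(X)={3,5,8,9} D(W)={4,6,7}: X {3,5,8,9}->{3,5}
Constraint 2 (W != X) on D(W)={4,6,7} D(X)={3,5}: no change
Constraint 3 (X != W) on D(X)={3,5} D(W)={4,6,7}: no change
So after constraint 3: D(X) = {3,5}

Answer: {3,5}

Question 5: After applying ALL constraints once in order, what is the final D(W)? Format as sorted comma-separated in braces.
Answer: {6}

Derivation:
Constraint 1 (X < W) on D(X)={3,5,8,9} D(W)={4,6,7}: X {3,5,8,9}->{3,5}
Constraint 2 (W != X) on D(W)={4,6,7} D(X)={3,5}: no change
Constraint 3 (X != W) on D(X)={3,5} D(W)={4,6,7}: no change
Constraint 4 (V + X = W) on D(V)={3,5,6,9} D(X)={3,5} D(W)={4,6,7}: V {3,5,6,9}->{3}; X {3,5}->{3}; W {4,6,7}->{6}
So after all 4 constraints: D(W) = {6}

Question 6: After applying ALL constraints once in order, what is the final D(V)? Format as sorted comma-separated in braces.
Constraint 1 (X < W) on D(X)={3,5,8,9} D(W)={4,6,7}: X {3,5,8,9}->{3,5}
Constraint 2 (W != X) on D(W)={4,6,7} D(X)={3,5}: no change
Constraint 3 (X != W) on D(X)={3,5} D(W)={4,6,7}: no change
Constraint 4 (V + X = W) on D(V)={3,5,6,9} D(X)={3,5} D(W)={4,6,7}: V {3,5,6,9}->{3}; X {3,5}->{3}; W {4,6,7}->{6}
So after all 4 constraints: D(V) = {3}

Answer: {3}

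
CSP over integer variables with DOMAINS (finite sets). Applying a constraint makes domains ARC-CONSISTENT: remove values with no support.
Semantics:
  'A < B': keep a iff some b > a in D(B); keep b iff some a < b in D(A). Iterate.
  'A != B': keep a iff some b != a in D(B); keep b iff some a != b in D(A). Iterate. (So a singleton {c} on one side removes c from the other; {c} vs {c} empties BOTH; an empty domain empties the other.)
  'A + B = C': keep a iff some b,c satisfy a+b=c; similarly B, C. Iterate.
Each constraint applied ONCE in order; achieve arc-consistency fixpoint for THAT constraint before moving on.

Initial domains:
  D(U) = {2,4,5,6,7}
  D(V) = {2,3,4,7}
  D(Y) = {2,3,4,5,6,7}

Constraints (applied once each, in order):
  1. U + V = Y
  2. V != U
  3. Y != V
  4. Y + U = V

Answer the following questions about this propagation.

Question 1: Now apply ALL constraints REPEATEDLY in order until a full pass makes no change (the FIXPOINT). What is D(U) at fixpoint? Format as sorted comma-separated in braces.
Answer: {}

Derivation:
pass 0 (initial): D(U)={2,4,5,6,7}
pass 1: U {2,4,5,6,7}->{}; V {2,3,4,7}->{}; Y {2,3,4,5,6,7}->{}
pass 2: no change
Fixpoint after 2 passes: D(U) = {}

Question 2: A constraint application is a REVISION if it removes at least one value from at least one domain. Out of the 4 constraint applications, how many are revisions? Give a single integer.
Answer: 2

Derivation:
Constraint 1 (U + V = Y) on D(U)={2,4,5,6,7} D(V)={2,3,4,7} D(Y)={2,3,4,5,6,7}: U {2,4,5,6,7}->{2,4,5}; V {2,3,4,7}->{2,3,4}; Y {2,3,4,5,6,7}->{4,5,6,7} => REVISION
Constraint 2 (V != U) on D(V)={2,3,4} D(U)={2,4,5}: no change => not a revision
Constraint 3 (Y != V) on D(Y)={4,5,6,7} D(V)={2,3,4}: no change => not a revision
Constraint 4 (Y + U = V) on D(Y)={4,5,6,7} D(U)={2,4,5} D(V)={2,3,4}: Y {4,5,6,7}->{}; U {2,4,5}->{}; V {2,3,4}->{} => REVISION
Total revisions = 2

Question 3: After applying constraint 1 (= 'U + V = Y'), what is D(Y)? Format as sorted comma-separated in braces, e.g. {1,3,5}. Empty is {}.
Constraint 1 (U + V = Y) on D(U)={2,4,5,6,7} D(V)={2,3,4,7} D(Y)={2,3,4,5,6,7}: U {2,4,5,6,7}->{2,4,5}; V {2,3,4,7}->{2,3,4}; Y {2,3,4,5,6,7}->{4,5,6,7}
So after constraint 1: D(Y) = {4,5,6,7}

Answer: {4,5,6,7}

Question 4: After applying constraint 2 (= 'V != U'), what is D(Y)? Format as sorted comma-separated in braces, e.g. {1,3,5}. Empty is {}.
Constraint 1 (U + V = Y) on D(U)={2,4,5,6,7} D(V)={2,3,4,7} D(Y)={2,3,4,5,6,7}: U {2,4,5,6,7}->{2,4,5}; V {2,3,4,7}->{2,3,4}; Y {2,3,4,5,6,7}->{4,5,6,7}
Constraint 2 (V != U) on D(V)={2,3,4} D(U)={2,4,5}: no change
So after constraint 2: D(Y) = {4,5,6,7}

Answer: {4,5,6,7}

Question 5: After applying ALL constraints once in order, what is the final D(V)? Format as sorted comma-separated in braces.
Constraint 1 (U + V = Y) on D(U)={2,4,5,6,7} D(V)={2,3,4,7} D(Y)={2,3,4,5,6,7}: U {2,4,5,6,7}->{2,4,5}; V {2,3,4,7}->{2,3,4}; Y {2,3,4,5,6,7}->{4,5,6,7}
Constraint 2 (V != U) on D(V)={2,3,4} D(U)={2,4,5}: no change
Constraint 3 (Y != V) on D(Y)={4,5,6,7} D(V)={2,3,4}: no change
Constraint 4 (Y + U = V) on D(Y)={4,5,6,7} D(U)={2,4,5} D(V)={2,3,4}: Y {4,5,6,7}->{}; U {2,4,5}->{}; V {2,3,4}->{}
So after all 4 constraints: D(V) = {}

Answer: {}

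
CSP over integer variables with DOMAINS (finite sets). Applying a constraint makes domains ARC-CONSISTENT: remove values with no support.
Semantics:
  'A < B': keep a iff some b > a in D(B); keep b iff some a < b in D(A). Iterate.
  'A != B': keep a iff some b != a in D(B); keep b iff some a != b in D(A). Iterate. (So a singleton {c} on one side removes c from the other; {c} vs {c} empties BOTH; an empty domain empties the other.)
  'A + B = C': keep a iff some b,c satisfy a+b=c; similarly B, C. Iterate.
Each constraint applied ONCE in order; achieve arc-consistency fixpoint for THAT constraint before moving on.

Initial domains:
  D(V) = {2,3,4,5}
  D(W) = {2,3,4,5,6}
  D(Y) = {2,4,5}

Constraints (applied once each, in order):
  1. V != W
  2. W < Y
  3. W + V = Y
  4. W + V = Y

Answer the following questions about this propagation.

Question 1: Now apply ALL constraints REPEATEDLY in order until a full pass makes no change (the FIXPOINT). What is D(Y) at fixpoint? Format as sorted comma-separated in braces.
Answer: {4,5}

Derivation:
pass 0 (initial): D(Y)={2,4,5}
pass 1: V {2,3,4,5}->{2,3}; W {2,3,4,5,6}->{2,3}; Y {2,4,5}->{4,5}
pass 2: no change
Fixpoint after 2 passes: D(Y) = {4,5}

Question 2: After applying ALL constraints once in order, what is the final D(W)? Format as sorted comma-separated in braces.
Constraint 1 (V != W) on D(V)={2,3,4,5} D(W)={2,3,4,5,6}: no change
Constraint 2 (W < Y) on D(W)={2,3,4,5,6} D(Y)={2,4,5}: W {2,3,4,5,6}->{2,3,4}; Y {2,4,5}->{4,5}
Constraint 3 (W + V = Y) on D(W)={2,3,4} D(V)={2,3,4,5} D(Y)={4,5}: W {2,3,4}->{2,3}; V {2,3,4,5}->{2,3}
Constraint 4 (W + V = Y) on D(W)={2,3} D(V)={2,3} D(Y)={4,5}: no change
So after all 4 constraints: D(W) = {2,3}

Answer: {2,3}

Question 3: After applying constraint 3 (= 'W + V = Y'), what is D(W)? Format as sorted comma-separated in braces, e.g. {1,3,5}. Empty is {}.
Answer: {2,3}

Derivation:
Constraint 1 (V != W) on D(V)={2,3,4,5} D(W)={2,3,4,5,6}: no change
Constraint 2 (W < Y) on D(W)={2,3,4,5,6} D(Y)={2,4,5}: W {2,3,4,5,6}->{2,3,4}; Y {2,4,5}->{4,5}
Constraint 3 (W + V = Y) on D(W)={2,3,4} D(V)={2,3,4,5} D(Y)={4,5}: W {2,3,4}->{2,3}; V {2,3,4,5}->{2,3}
So after constraint 3: D(W) = {2,3}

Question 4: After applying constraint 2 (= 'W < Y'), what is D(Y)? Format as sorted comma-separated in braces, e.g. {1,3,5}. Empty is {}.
Constraint 1 (V != W) on D(V)={2,3,4,5} D(W)={2,3,4,5,6}: no change
Constraint 2 (W < Y) on D(W)={2,3,4,5,6} D(Y)={2,4,5}: W {2,3,4,5,6}->{2,3,4}; Y {2,4,5}->{4,5}
So after constraint 2: D(Y) = {4,5}

Answer: {4,5}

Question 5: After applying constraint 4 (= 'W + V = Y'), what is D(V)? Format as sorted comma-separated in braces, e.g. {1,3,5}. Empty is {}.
Answer: {2,3}

Derivation:
Constraint 1 (V != W) on D(V)={2,3,4,5} D(W)={2,3,4,5,6}: no change
Constraint 2 (W < Y) on D(W)={2,3,4,5,6} D(Y)={2,4,5}: W {2,3,4,5,6}->{2,3,4}; Y {2,4,5}->{4,5}
Constraint 3 (W + V = Y) on D(W)={2,3,4} D(V)={2,3,4,5} D(Y)={4,5}: W {2,3,4}->{2,3}; V {2,3,4,5}->{2,3}
Constraint 4 (W + V = Y) on D(W)={2,3} D(V)={2,3} D(Y)={4,5}: no change
So after constraint 4: D(V) = {2,3}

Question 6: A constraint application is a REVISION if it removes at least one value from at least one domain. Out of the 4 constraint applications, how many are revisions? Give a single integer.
Constraint 1 (V != W) on D(V)={2,3,4,5} D(W)={2,3,4,5,6}: no change => not a revision
Constraint 2 (W < Y) on D(W)={2,3,4,5,6} D(Y)={2,4,5}: W {2,3,4,5,6}->{2,3,4}; Y {2,4,5}->{4,5} => REVISION
Constraint 3 (W + V = Y) on D(W)={2,3,4} D(V)={2,3,4,5} D(Y)={4,5}: W {2,3,4}->{2,3}; V {2,3,4,5}->{2,3} => REVISION
Constraint 4 (W + V = Y) on D(W)={2,3} D(V)={2,3} D(Y)={4,5}: no change => not a revision
Total revisions = 2

Answer: 2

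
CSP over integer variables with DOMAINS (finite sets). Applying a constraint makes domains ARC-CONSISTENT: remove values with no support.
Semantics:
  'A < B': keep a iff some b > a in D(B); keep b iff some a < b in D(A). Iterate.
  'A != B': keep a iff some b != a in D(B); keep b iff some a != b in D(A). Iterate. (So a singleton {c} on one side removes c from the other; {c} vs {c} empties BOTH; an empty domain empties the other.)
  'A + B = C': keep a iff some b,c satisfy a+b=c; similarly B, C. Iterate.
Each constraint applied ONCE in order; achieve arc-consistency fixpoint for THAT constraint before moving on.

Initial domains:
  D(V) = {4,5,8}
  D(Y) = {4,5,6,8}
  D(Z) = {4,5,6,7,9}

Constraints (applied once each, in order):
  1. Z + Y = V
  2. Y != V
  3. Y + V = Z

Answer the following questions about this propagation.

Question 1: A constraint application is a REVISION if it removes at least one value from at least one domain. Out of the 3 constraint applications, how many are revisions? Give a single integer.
Answer: 2

Derivation:
Constraint 1 (Z + Y = V) on D(Z)={4,5,6,7,9} D(Y)={4,5,6,8} D(V)={4,5,8}: Z {4,5,6,7,9}->{4}; Y {4,5,6,8}->{4}; V {4,5,8}->{8} => REVISION
Constraint 2 (Y != V) on D(Y)={4} D(V)={8}: no change => not a revision
Constraint 3 (Y + V = Z) on D(Y)={4} D(V)={8} D(Z)={4}: Y {4}->{}; V {8}->{}; Z {4}->{} => REVISION
Total revisions = 2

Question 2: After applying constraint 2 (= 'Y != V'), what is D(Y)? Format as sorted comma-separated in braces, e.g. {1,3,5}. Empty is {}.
Constraint 1 (Z + Y = V) on D(Z)={4,5,6,7,9} D(Y)={4,5,6,8} D(V)={4,5,8}: Z {4,5,6,7,9}->{4}; Y {4,5,6,8}->{4}; V {4,5,8}->{8}
Constraint 2 (Y != V) on D(Y)={4} D(V)={8}: no change
So after constraint 2: D(Y) = {4}

Answer: {4}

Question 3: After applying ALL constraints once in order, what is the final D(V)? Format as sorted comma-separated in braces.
Constraint 1 (Z + Y = V) on D(Z)={4,5,6,7,9} D(Y)={4,5,6,8} D(V)={4,5,8}: Z {4,5,6,7,9}->{4}; Y {4,5,6,8}->{4}; V {4,5,8}->{8}
Constraint 2 (Y != V) on D(Y)={4} D(V)={8}: no change
Constraint 3 (Y + V = Z) on D(Y)={4} D(V)={8} D(Z)={4}: Y {4}->{}; V {8}->{}; Z {4}->{}
So after all 3 constraints: D(V) = {}

Answer: {}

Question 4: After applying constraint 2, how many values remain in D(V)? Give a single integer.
Answer: 1

Derivation:
Constraint 1 (Z + Y = V) on D(Z)={4,5,6,7,9} D(Y)={4,5,6,8} D(V)={4,5,8}: Z {4,5,6,7,9}->{4}; Y {4,5,6,8}->{4}; V {4,5,8}->{8}
Constraint 2 (Y != V) on D(Y)={4} D(V)={8}: no change
So after constraint 2: D(V)={8}, size = 1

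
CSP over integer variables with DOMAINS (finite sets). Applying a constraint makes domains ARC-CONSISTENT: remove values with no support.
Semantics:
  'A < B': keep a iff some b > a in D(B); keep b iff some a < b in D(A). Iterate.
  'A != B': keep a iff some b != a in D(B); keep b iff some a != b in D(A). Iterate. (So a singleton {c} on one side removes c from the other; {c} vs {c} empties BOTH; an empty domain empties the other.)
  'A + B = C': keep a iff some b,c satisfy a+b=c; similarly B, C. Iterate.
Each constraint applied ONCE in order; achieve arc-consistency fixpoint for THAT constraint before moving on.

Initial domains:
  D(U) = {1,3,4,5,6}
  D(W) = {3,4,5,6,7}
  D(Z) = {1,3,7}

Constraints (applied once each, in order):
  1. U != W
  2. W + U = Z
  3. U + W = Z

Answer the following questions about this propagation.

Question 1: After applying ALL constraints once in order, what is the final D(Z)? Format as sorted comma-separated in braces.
Constraint 1 (U != W) on D(U)={1,3,4,5,6} D(W)={3,4,5,6,7}: no change
Constraint 2 (W + U = Z) on D(W)={3,4,5,6,7} D(U)={1,3,4,5,6} D(Z)={1,3,7}: W {3,4,5,6,7}->{3,4,6}; U {1,3,4,5,6}->{1,3,4}; Z {1,3,7}->{7}
Constraint 3 (U + W = Z) on D(U)={1,3,4} D(W)={3,4,6} D(Z)={7}: no change
So after all 3 constraints: D(Z) = {7}

Answer: {7}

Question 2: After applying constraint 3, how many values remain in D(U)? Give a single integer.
Constraint 1 (U != W) on D(U)={1,3,4,5,6} D(W)={3,4,5,6,7}: no change
Constraint 2 (W + U = Z) on D(W)={3,4,5,6,7} D(U)={1,3,4,5,6} D(Z)={1,3,7}: W {3,4,5,6,7}->{3,4,6}; U {1,3,4,5,6}->{1,3,4}; Z {1,3,7}->{7}
Constraint 3 (U + W = Z) on D(U)={1,3,4} D(W)={3,4,6} D(Z)={7}: no change
So after constraint 3: D(U)={1,3,4}, size = 3

Answer: 3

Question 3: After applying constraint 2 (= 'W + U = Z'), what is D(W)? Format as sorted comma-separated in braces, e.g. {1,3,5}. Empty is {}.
Constraint 1 (U != W) on D(U)={1,3,4,5,6} D(W)={3,4,5,6,7}: no change
Constraint 2 (W + U = Z) on D(W)={3,4,5,6,7} D(U)={1,3,4,5,6} D(Z)={1,3,7}: W {3,4,5,6,7}->{3,4,6}; U {1,3,4,5,6}->{1,3,4}; Z {1,3,7}->{7}
So after constraint 2: D(W) = {3,4,6}

Answer: {3,4,6}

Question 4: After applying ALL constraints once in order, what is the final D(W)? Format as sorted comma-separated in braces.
Constraint 1 (U != W) on D(U)={1,3,4,5,6} D(W)={3,4,5,6,7}: no change
Constraint 2 (W + U = Z) on D(W)={3,4,5,6,7} D(U)={1,3,4,5,6} D(Z)={1,3,7}: W {3,4,5,6,7}->{3,4,6}; U {1,3,4,5,6}->{1,3,4}; Z {1,3,7}->{7}
Constraint 3 (U + W = Z) on D(U)={1,3,4} D(W)={3,4,6} D(Z)={7}: no change
So after all 3 constraints: D(W) = {3,4,6}

Answer: {3,4,6}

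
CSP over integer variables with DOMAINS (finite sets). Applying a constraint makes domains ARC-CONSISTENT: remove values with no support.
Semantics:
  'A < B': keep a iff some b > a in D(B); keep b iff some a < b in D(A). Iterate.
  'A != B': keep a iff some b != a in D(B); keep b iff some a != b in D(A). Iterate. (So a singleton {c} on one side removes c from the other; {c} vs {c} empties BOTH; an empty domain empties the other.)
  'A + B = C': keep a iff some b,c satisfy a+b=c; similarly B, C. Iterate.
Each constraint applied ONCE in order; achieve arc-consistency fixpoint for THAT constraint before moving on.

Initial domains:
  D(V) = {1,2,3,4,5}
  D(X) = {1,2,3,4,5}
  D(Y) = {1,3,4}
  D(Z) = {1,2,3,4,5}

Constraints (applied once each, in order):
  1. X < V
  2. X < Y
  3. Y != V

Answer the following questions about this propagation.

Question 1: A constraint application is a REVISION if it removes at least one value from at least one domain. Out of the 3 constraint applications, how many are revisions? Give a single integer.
Constraint 1 (X < V) on D(X)={1,2,3,4,5} D(V)={1,2,3,4,5}: X {1,2,3,4,5}->{1,2,3,4}; V {1,2,3,4,5}->{2,3,4,5} => REVISION
Constraint 2 (X < Y) on D(X)={1,2,3,4} D(Y)={1,3,4}: X {1,2,3,4}->{1,2,3}; Y {1,3,4}->{3,4} => REVISION
Constraint 3 (Y != V) on D(Y)={3,4} D(V)={2,3,4,5}: no change => not a revision
Total revisions = 2

Answer: 2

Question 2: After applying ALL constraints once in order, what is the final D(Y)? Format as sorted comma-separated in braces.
Constraint 1 (X < V) on D(X)={1,2,3,4,5} D(V)={1,2,3,4,5}: X {1,2,3,4,5}->{1,2,3,4}; V {1,2,3,4,5}->{2,3,4,5}
Constraint 2 (X < Y) on D(X)={1,2,3,4} D(Y)={1,3,4}: X {1,2,3,4}->{1,2,3}; Y {1,3,4}->{3,4}
Constraint 3 (Y != V) on D(Y)={3,4} D(V)={2,3,4,5}: no change
So after all 3 constraints: D(Y) = {3,4}

Answer: {3,4}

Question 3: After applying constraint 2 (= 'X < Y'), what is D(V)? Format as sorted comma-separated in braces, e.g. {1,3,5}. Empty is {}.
Answer: {2,3,4,5}

Derivation:
Constraint 1 (X < V) on D(X)={1,2,3,4,5} D(V)={1,2,3,4,5}: X {1,2,3,4,5}->{1,2,3,4}; V {1,2,3,4,5}->{2,3,4,5}
Constraint 2 (X < Y) on D(X)={1,2,3,4} D(Y)={1,3,4}: X {1,2,3,4}->{1,2,3}; Y {1,3,4}->{3,4}
So after constraint 2: D(V) = {2,3,4,5}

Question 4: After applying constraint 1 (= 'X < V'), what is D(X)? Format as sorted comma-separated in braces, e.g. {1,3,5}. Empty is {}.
Constraint 1 (X < V) on D(X)={1,2,3,4,5} D(V)={1,2,3,4,5}: X {1,2,3,4,5}->{1,2,3,4}; V {1,2,3,4,5}->{2,3,4,5}
So after constraint 1: D(X) = {1,2,3,4}

Answer: {1,2,3,4}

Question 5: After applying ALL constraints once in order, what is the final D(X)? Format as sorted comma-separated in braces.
Constraint 1 (X < V) on D(X)={1,2,3,4,5} D(V)={1,2,3,4,5}: X {1,2,3,4,5}->{1,2,3,4}; V {1,2,3,4,5}->{2,3,4,5}
Constraint 2 (X < Y) on D(X)={1,2,3,4} D(Y)={1,3,4}: X {1,2,3,4}->{1,2,3}; Y {1,3,4}->{3,4}
Constraint 3 (Y != V) on D(Y)={3,4} D(V)={2,3,4,5}: no change
So after all 3 constraints: D(X) = {1,2,3}

Answer: {1,2,3}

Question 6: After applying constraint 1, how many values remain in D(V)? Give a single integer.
Answer: 4

Derivation:
Constraint 1 (X < V) on D(X)={1,2,3,4,5} D(V)={1,2,3,4,5}: X {1,2,3,4,5}->{1,2,3,4}; V {1,2,3,4,5}->{2,3,4,5}
So after constraint 1: D(V)={2,3,4,5}, size = 4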